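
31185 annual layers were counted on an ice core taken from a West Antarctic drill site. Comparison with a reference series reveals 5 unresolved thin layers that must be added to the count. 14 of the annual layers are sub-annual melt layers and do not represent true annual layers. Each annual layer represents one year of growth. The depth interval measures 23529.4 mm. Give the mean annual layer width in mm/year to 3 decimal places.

After corrections the count is 31185 − 14 + 5 = 31176 annual layers.
23529.4 mm over 31176 years gives 23529.4 / 31176 ≈ 0.755 mm/year.

0.755 mm/year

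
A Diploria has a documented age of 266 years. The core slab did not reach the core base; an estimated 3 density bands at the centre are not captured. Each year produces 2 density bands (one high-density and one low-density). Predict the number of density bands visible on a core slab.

529 density bands

With 2 density bands per year, 266 years would produce 266 × 2 = 532 density bands.
Subtracting the 3 density bands not captured gives 532 − 3 = 529 density bands in the record.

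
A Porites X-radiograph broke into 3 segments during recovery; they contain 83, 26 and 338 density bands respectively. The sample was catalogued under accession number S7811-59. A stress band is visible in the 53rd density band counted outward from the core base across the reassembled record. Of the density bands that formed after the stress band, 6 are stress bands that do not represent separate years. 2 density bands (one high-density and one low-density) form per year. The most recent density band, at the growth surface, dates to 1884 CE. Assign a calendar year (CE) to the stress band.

Total density bands = 83 + 26 + 338 = 447.
447 − 53 = 394 density bands lie beyond the stress band toward the growth surface.
394 − 6 false = 388 true density bands after the stress band.
388 density bands at 2 per year is 388 / 2 = 194 years.
The density band at the growth surface is 1884 CE, so the stress band dates to 1884 − 194 = 1690 CE.

1690 CE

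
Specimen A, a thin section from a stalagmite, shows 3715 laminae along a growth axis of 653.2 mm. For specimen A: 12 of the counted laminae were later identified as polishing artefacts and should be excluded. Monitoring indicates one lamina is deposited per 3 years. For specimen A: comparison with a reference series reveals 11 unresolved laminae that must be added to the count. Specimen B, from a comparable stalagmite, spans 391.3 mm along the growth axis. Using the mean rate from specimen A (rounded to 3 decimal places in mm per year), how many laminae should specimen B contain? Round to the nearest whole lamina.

2211 laminae

Specimen A: correcting the raw count gives 3715 − 12 + 11 = 3714 true laminae.
Specimen A: 3714 laminae at 3 years each span 3714 × 3 = 11142 years.
A: Extension rate ≈ 653.2 / 11142 = 0.059 mm/year.
B spans 391.3 / 0.059 = 6632.20 years; at 3 years per lamina that is 6632.20 / 3 ≈ 2211 laminae.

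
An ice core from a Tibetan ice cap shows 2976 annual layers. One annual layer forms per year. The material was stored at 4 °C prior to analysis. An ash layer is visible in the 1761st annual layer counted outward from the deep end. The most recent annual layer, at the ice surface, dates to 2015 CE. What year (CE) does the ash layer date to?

2976 − 1761 = 1215 annual layers lie beyond the ash layer toward the ice surface.
2015 − 1215 = 800 CE.

800 CE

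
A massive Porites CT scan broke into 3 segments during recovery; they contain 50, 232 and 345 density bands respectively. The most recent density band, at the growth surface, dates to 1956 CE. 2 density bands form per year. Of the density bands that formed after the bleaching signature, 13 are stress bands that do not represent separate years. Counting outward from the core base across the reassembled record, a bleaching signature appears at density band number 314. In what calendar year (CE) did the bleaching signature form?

Total density bands = 50 + 232 + 345 = 627.
Between density band 314 and the growth surface there are 627 − 314 = 313 density bands.
Removing the 13 false density bands leaves 313 − 13 = 300 true density bands beyond the bleaching signature.
300 density bands at 2 per year is 300 / 2 = 150 years.
The density band at the growth surface is 1956 CE, so the bleaching signature dates to 1956 − 150 = 1806 CE.

1806 CE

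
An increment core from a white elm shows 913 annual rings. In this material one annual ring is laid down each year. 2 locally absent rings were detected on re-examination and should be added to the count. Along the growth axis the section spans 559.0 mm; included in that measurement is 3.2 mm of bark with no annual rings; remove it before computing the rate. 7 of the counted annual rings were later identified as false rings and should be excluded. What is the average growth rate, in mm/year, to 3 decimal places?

0.612 mm/year

After corrections the count is 913 − 7 + 2 = 908 annual rings.
Removing the 3.2 mm offcut leaves 559.0 − 3.2 = 555.8 mm.
555.8 mm over 908 years gives 555.8 / 908 ≈ 0.612 mm/year.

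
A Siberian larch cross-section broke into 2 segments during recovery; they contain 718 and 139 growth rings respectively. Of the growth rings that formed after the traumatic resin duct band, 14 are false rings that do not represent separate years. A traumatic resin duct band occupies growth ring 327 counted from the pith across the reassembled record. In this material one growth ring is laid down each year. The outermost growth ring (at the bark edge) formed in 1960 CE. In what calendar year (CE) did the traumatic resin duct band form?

1444 CE

Total growth rings = 718 + 139 = 857.
857 − 327 = 530 growth rings lie beyond the traumatic resin duct band toward the bark edge.
Excluding 14 false growth rings: 530 − 14 = 516.
1960 − 516 = 1444 CE.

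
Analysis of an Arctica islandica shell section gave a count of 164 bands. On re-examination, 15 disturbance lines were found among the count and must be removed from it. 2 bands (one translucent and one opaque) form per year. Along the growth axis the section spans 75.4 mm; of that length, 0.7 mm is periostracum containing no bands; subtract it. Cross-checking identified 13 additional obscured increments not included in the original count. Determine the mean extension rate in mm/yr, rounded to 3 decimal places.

0.922 mm/yr

After corrections the count is 164 − 15 + 13 = 162 bands.
Dividing by 2 bands per year: 162 / 2 = 81 years.
Net length = 75.4 − 0.7 = 74.7 mm.
Extension rate ≈ 74.7 / 81 = 0.922 mm/yr.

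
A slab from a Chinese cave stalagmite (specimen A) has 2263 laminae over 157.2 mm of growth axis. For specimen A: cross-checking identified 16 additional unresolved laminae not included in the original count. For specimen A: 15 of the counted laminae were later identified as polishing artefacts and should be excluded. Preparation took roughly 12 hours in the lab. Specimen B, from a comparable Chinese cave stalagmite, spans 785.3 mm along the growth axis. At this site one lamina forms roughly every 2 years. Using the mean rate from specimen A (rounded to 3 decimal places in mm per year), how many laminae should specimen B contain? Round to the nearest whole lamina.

11219 laminae

Specimen A: after corrections the count is 2263 − 15 + 16 = 2264 laminae.
Specimen A: multiplying by 2 years per lamina: 2264 × 2 = 4528 years.
A: 157.2 mm over 4528 years gives 157.2 / 4528 ≈ 0.035 mm per year.
Specimen B: 785.3 mm / 0.035 mm per year = 22437.14 years; at 2 years per lamina that is 22437.14 / 2 ≈ 11219 laminae.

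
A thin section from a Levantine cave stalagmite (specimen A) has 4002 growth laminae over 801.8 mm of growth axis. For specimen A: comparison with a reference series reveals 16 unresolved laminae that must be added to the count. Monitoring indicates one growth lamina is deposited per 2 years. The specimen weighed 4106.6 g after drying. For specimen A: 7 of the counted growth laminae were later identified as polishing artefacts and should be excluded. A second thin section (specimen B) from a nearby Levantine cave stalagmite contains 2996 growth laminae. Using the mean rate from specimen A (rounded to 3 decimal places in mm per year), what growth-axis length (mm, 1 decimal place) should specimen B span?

Specimen A: true growth lamina count = 4002 − 7 + 16 = 4011.
Specimen A: at 2 years per growth lamina, 4011 × 2 = 8022 years.
A: 801.8 mm over 8022 years gives 801.8 / 8022 ≈ 0.100 mm/year.
Specimen B: at 2 years per growth lamina, 2996 × 2 = 5992 years. B's length ≈ 0.100 × 5992 = 599.2 mm.

599.2 mm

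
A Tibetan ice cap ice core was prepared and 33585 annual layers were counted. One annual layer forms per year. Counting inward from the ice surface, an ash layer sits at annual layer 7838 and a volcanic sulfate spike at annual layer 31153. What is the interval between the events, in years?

23315 years

31153 − 7838 = 23315 annual layers lie between the two events.
One annual layer per year makes the interval 23315 years.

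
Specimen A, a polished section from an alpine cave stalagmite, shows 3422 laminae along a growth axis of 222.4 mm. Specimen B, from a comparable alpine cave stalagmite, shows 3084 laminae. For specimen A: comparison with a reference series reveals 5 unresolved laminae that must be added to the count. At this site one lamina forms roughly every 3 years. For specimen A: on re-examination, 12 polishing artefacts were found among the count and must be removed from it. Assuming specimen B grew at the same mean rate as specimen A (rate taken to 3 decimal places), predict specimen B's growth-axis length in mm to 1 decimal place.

Specimen A: adjusted count: 3422 − 12 + 5 = 3415 laminae.
Specimen A: at 3 years per lamina, 3415 × 3 = 10245 years.
A: Extension rate ≈ 222.4 / 10245 = 0.022 mm/yr.
Specimen B: at 3 years per lamina, 3084 × 3 = 9252 years. B's length ≈ 0.022 × 9252 = 203.5 mm.

203.5 mm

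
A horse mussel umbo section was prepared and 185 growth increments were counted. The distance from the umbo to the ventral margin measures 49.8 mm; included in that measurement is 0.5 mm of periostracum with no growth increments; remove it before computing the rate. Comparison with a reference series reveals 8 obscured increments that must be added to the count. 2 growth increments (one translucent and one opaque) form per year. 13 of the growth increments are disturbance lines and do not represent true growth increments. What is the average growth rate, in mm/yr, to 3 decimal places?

0.548 mm/yr

Correcting the raw count gives 185 − 13 + 8 = 180 true growth increments.
180 growth increments at 2 per year is 180 / 2 = 90 years.
The growth record spans 49.8 − 0.5 = 49.3 mm.
49.3 mm over 90 years gives 49.3 / 90 ≈ 0.548 mm/yr.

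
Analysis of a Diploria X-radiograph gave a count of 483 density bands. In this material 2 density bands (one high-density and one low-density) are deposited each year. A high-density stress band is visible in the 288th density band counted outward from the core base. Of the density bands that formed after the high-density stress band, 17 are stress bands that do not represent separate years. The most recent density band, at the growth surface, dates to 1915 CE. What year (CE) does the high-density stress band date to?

1826 CE

Between density band 288 and the growth surface there are 483 − 288 = 195 density bands.
195 − 17 false = 178 true density bands after the high-density stress band.
178 density bands at 2 per year is 178 / 2 = 89 years.
1915 − 89 = 1826 CE.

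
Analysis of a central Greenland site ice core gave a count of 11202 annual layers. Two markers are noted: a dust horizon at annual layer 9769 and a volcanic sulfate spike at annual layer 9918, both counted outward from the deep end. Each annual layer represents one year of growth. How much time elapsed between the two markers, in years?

9918 − 9769 = 149 annual layers lie between the two events.
That is 149 years at one annual layer per year.

149 years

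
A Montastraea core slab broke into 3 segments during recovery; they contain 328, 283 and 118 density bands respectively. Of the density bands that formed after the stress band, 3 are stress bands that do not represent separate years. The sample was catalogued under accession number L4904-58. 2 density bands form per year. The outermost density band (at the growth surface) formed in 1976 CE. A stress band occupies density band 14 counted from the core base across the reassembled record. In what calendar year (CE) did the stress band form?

1620 CE

Total density bands = 328 + 283 + 118 = 729.
Between density band 14 and the growth surface there are 729 − 14 = 715 density bands.
715 − 3 false = 712 true density bands after the stress band.
712 density bands at 2 per year is 712 / 2 = 356 years.
1976 − 356 = 1620 CE.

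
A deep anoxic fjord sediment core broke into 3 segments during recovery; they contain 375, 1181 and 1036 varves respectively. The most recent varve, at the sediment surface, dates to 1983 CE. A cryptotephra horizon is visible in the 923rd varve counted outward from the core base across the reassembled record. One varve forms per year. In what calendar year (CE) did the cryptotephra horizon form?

314 CE

Total varves = 375 + 1181 + 1036 = 2592.
The cryptotephra horizon sits at varve 923 from the core base, so 2592 − 923 = 1669 varves formed after it.
The varve at the sediment surface is 1983 CE, so the cryptotephra horizon dates to 1983 − 1669 = 314 CE.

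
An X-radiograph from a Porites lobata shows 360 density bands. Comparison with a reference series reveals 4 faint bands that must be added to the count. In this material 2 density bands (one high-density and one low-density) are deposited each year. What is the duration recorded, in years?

Adjusted count: 360 + 4 = 364 density bands.
Dividing by 2 density bands per year: 364 / 2 = 182 years.

182 yr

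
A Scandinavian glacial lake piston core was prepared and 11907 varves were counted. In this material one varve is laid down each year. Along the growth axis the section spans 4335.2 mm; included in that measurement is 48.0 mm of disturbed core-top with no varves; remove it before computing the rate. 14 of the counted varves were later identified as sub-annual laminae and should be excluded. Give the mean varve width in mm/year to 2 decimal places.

True varve count = 11907 − 14 = 11893.
The growth record spans 4335.2 − 48.0 = 4287.2 mm.
Extension rate ≈ 4287.2 / 11893 = 0.36 mm/year.

0.36 mm/year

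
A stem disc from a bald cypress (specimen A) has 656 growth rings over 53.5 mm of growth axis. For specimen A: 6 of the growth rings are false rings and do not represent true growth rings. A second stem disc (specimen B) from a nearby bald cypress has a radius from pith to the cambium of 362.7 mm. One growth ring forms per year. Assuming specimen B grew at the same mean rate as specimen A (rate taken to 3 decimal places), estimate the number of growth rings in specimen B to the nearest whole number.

Specimen A: adjusted count: 656 − 6 = 650 growth rings.
A: Mean rate = 53.5 mm / 650 years ≈ 0.082 mm/yr.
For B, 362.7 / 0.082 = 4423.17 years ≈ 4423 growth rings.

4423 growth rings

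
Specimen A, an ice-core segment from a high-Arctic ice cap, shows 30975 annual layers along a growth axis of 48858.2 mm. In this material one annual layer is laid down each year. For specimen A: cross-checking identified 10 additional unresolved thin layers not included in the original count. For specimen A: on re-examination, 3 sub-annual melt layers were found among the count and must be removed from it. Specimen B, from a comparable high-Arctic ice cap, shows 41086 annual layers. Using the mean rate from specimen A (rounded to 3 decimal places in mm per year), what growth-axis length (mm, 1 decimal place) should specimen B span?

Specimen A: true annual layer count = 30975 − 3 + 10 = 30982.
A: 48858.2 mm over 30982 years gives 48858.2 / 30982 ≈ 1.577 mm per year.
For B, 1.577 mm/year × 41086 years = 64792.6 mm.

64792.6 mm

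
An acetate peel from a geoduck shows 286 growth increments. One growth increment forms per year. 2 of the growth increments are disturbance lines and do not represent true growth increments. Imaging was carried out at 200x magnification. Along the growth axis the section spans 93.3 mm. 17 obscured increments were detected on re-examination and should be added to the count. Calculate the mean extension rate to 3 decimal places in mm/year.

0.310 mm/year

After corrections the count is 286 − 2 + 17 = 301 growth increments.
Extension rate ≈ 93.3 / 301 = 0.310 mm/year.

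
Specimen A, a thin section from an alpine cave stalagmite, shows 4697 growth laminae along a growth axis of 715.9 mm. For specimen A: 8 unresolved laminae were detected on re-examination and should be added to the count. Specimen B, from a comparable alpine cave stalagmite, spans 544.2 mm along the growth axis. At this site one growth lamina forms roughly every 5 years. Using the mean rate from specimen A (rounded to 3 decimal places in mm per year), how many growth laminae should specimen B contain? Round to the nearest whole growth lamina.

3628 growth laminae

Specimen A: correcting the raw count gives 4697 + 8 = 4705 true growth laminae.
Specimen A: at 5 years per growth lamina, 4705 × 5 = 23525 years.
A: Mean rate = 715.9 mm / 23525 years ≈ 0.030 mm/year.
For B, 544.2 / 0.030 = 18140.00 years; at 5 years per growth lamina that is 18140.00 / 5 ≈ 3628 growth laminae.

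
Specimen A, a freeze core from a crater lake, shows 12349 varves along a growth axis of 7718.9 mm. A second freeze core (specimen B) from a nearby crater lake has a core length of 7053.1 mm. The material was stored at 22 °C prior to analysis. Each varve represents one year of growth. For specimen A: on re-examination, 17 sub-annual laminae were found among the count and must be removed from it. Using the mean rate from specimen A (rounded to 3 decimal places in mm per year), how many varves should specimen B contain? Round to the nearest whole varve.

Specimen A: adjusted count: 12349 − 17 = 12332 varves.
A: Extension rate ≈ 7718.9 / 12332 = 0.626 mm/yr.
Specimen B: 7053.1 mm / 0.626 mm per year = 11266.93 years ≈ 11267 varves.

11267 varves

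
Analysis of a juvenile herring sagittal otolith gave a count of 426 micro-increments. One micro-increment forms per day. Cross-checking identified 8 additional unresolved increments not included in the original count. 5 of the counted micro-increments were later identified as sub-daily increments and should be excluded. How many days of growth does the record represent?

429 d

Adjusted count: 426 − 5 + 8 = 429 micro-increments.
At one micro-increment per day, that is 429 days.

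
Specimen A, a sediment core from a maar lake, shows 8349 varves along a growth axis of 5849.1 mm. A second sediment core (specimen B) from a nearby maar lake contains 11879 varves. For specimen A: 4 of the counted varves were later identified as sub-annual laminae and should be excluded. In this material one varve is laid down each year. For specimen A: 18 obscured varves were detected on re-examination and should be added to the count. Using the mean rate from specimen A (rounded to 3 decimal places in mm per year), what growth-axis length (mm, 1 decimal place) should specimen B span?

Specimen A: correcting the raw count gives 8349 − 4 + 18 = 8363 true varves.
A: 5849.1 mm over 8363 years gives 5849.1 / 8363 ≈ 0.699 mm per year.
For B, 0.699 mm/year × 11879 years = 8303.4 mm.

8303.4 mm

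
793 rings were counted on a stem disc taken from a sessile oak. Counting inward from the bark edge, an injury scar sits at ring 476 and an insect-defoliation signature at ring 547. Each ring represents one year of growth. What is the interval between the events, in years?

71 yr

547 − 476 = 71 rings lie between the two events.
At one ring per year, 71 years elapsed between them.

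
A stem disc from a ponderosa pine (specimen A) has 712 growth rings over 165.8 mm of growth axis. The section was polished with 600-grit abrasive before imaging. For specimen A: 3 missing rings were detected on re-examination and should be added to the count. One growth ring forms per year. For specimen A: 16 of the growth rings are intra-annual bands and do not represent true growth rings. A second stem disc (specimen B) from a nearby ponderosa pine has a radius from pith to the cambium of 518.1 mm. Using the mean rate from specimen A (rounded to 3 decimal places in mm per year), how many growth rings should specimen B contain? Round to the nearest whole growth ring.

2186 growth rings

Specimen A: adjusted count: 712 − 16 + 3 = 699 growth rings.
A: Extension rate ≈ 165.8 / 699 = 0.237 mm/yr.
Specimen B: 518.1 mm / 0.237 mm per year = 2186.08 years ≈ 2186 growth rings.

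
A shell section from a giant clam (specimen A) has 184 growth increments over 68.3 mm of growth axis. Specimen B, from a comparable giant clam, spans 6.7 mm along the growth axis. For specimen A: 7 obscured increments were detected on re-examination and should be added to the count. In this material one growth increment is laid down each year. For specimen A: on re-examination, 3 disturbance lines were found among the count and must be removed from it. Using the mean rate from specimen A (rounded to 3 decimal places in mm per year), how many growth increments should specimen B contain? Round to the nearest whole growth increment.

Specimen A: correcting the raw count gives 184 − 3 + 7 = 188 true growth increments.
A: 68.3 mm over 188 years gives 68.3 / 188 ≈ 0.363 mm/yr.
For B, 6.7 / 0.363 = 18.46 years ≈ 18 growth increments.

18 growth increments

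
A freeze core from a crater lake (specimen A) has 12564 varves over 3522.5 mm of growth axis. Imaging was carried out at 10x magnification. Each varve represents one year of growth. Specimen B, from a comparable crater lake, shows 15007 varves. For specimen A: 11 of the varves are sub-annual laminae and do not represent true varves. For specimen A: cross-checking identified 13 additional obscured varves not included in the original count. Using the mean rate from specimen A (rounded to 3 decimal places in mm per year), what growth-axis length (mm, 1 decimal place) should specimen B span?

Specimen A: adjusted count: 12564 − 11 + 13 = 12566 varves.
A: Extension rate ≈ 3522.5 / 12566 = 0.280 mm per year.
B's length ≈ 0.280 × 15007 = 4202.0 mm.

4202.0 mm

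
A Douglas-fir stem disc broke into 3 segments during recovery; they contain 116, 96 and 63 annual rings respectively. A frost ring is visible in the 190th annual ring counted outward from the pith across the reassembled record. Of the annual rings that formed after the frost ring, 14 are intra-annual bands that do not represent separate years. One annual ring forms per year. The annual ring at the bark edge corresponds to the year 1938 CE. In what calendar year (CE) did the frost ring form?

Total annual rings = 116 + 96 + 63 = 275.
The frost ring sits at annual ring 190 from the pith, so 275 − 190 = 85 annual rings formed after it.
85 − 14 false = 71 true annual rings after the frost ring.
The annual ring at the bark edge is 1938 CE, so the frost ring dates to 1938 − 71 = 1867 CE.

1867 CE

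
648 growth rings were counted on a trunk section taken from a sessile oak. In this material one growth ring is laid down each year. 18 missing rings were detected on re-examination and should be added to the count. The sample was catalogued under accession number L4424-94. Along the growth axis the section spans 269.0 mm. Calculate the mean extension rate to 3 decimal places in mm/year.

0.404 mm/year

True growth ring count = 648 + 18 = 666.
Mean rate = 269.0 mm / 666 years ≈ 0.404 mm/year.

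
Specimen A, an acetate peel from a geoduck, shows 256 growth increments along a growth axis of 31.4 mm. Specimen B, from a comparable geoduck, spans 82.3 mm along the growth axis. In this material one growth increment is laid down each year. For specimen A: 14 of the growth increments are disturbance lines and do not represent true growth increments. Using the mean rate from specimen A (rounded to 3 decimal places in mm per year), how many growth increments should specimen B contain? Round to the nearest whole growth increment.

Specimen A: correcting the raw count gives 256 − 14 = 242 true growth increments.
A: Mean rate = 31.4 mm / 242 years ≈ 0.130 mm/year.
For B, 82.3 / 0.130 = 633.08 years ≈ 633 growth increments.

633 growth increments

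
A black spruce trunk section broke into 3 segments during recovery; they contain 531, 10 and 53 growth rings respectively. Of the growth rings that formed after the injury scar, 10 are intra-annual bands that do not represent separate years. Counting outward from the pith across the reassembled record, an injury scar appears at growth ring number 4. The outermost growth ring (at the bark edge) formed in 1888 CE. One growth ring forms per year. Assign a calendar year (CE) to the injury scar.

Total growth rings = 531 + 10 + 53 = 594.
Between growth ring 4 and the bark edge there are 594 − 4 = 590 growth rings.
Excluding 10 false growth rings: 590 − 10 = 580.
The growth ring at the bark edge is 1888 CE, so the injury scar dates to 1888 − 580 = 1308 CE.

1308 CE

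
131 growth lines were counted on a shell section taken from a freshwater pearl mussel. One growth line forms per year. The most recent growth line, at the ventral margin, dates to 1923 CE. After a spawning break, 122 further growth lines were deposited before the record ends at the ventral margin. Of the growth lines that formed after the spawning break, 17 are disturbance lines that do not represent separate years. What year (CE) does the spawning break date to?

1818 CE

There are 122 growth lines younger than the spawning break.
122 − 17 false = 105 true growth lines after the spawning break.
The growth line at the ventral margin is 1923 CE, so the spawning break dates to 1923 − 105 = 1818 CE.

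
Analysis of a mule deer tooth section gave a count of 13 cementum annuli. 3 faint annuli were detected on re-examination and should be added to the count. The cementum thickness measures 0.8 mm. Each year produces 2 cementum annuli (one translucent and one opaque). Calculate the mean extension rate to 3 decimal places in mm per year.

Correcting the raw count gives 13 + 3 = 16 true cementum annuli.
16 cementum annuli at 2 per year is 16 / 2 = 8 years.
Mean rate = 0.8 mm / 8 years ≈ 0.100 mm per year.

0.100 mm per year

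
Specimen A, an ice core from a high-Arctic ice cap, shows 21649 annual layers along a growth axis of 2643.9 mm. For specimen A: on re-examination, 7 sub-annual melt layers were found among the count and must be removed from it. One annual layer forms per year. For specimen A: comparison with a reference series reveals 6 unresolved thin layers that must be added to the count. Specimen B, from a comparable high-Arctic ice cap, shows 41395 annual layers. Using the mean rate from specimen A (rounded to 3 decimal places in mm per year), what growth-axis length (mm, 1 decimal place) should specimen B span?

Specimen A: true annual layer count = 21649 − 7 + 6 = 21648.
A: Mean rate = 2643.9 mm / 21648 years ≈ 0.122 mm per year.
B's length ≈ 0.122 × 41395 = 5050.2 mm.

5050.2 mm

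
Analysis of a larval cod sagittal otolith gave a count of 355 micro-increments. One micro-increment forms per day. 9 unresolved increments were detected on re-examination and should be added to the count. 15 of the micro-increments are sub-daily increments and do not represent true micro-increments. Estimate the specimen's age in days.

349 days

True micro-increment count = 355 − 15 + 9 = 349.
One micro-increment per day makes the duration 349 days.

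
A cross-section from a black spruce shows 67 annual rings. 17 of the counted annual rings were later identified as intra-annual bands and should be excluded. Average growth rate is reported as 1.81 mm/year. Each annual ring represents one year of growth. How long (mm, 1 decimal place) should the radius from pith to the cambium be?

90.5 mm

Adjusted count: 67 − 17 = 50 annual rings.
50 years at 1.81 mm/year gives 1.81 × 50 = 90.5 mm.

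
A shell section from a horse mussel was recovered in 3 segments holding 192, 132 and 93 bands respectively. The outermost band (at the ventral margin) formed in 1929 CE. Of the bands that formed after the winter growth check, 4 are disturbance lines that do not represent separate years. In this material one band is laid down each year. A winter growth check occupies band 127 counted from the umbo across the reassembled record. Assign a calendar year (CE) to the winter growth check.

Total bands = 192 + 132 + 93 = 417.
Between band 127 and the ventral margin there are 417 − 127 = 290 bands.
290 − 4 false = 286 true bands after the winter growth check.
1929 − 286 = 1643 CE.

1643 CE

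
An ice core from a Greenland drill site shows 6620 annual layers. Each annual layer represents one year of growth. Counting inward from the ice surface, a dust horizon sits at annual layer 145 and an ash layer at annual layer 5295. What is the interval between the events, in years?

5150 years

5295 − 145 = 5150 annual layers lie between the two events.
That is 5150 years at one annual layer per year.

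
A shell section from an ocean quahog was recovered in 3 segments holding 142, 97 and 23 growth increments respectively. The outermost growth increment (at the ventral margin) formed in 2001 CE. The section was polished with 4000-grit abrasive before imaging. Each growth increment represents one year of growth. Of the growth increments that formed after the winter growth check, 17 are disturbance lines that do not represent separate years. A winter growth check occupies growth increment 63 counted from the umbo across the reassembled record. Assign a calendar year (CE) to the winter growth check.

1819 CE

Total growth increments = 142 + 97 + 23 = 262.
Between growth increment 63 and the ventral margin there are 262 − 63 = 199 growth increments.
Excluding 17 false growth increments: 199 − 17 = 182.
2001 − 182 = 1819 CE.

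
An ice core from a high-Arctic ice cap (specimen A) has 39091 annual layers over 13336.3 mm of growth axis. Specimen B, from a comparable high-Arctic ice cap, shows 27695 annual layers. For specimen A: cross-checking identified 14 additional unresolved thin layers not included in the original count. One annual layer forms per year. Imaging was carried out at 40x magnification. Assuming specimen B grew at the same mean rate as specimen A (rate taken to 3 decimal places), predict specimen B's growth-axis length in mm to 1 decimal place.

9444.0 mm

Specimen A: correcting the raw count gives 39091 + 14 = 39105 true annual layers.
A: Extension rate ≈ 13336.3 / 39105 = 0.341 mm/yr.
For B, 0.341 mm/year × 27695 years = 9444.0 mm.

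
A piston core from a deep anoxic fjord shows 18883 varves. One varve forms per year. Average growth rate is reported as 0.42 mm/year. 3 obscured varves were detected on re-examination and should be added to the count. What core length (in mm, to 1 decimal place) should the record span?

7932.1 mm

After corrections the count is 18883 + 3 = 18886 varves.
Predicted length = 0.42 mm/year × 18886 years = 7932.1 mm.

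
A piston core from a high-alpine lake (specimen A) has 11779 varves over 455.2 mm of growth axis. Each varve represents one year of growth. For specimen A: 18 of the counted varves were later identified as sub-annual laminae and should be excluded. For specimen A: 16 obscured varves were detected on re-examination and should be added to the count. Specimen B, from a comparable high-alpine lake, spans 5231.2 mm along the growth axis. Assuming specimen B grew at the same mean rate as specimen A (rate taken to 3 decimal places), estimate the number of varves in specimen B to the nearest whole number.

Specimen A: correcting the raw count gives 11779 − 18 + 16 = 11777 true varves.
A: Extension rate ≈ 455.2 / 11777 = 0.039 mm/year.
Specimen B: 5231.2 mm / 0.039 mm per year = 134133.33 years ≈ 134133 varves.

134133 varves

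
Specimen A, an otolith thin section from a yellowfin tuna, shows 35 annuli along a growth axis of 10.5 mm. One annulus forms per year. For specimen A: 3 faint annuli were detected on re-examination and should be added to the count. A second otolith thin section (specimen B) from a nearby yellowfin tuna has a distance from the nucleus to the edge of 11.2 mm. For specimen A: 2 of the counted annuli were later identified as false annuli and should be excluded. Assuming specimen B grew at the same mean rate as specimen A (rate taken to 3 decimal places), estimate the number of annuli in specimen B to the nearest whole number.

38 annuli

Specimen A: adjusted count: 35 − 2 + 3 = 36 annuli.
A: 10.5 mm over 36 years gives 10.5 / 36 ≈ 0.292 mm/yr.
For B, 11.2 / 0.292 = 38.36 years ≈ 38 annuli.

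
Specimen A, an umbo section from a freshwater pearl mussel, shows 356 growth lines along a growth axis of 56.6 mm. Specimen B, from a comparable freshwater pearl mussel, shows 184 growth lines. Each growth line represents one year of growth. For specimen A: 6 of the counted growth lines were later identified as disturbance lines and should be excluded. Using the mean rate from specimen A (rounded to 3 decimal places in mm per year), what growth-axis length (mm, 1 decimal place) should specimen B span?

Specimen A: correcting the raw count gives 356 − 6 = 350 true growth lines.
A: 56.6 mm over 350 years gives 56.6 / 350 ≈ 0.162 mm per year.
B's length ≈ 0.162 × 184 = 29.8 mm.

29.8 mm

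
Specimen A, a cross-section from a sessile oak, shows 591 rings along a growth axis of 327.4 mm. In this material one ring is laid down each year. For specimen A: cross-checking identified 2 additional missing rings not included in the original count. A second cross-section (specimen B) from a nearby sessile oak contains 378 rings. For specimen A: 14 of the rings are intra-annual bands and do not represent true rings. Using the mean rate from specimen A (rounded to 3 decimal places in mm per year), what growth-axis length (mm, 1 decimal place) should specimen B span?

Specimen A: correcting the raw count gives 591 − 14 + 2 = 579 true rings.
A: 327.4 mm over 579 years gives 327.4 / 579 ≈ 0.565 mm/year.
B's length ≈ 0.565 × 378 = 213.6 mm.

213.6 mm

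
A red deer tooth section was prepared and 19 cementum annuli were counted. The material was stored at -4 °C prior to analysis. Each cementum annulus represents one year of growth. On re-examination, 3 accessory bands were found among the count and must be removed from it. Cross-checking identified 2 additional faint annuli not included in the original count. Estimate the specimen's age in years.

Correcting the raw count gives 19 − 3 + 2 = 18 true cementum annuli.
One cementum annulus per year makes the duration 18 years.

18 yr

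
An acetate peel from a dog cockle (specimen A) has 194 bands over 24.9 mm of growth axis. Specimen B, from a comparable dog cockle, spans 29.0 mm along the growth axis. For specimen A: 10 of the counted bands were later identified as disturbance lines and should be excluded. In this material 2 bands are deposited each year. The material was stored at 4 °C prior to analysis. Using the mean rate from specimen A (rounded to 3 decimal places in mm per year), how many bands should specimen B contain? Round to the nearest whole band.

Specimen A: adjusted count: 194 − 10 = 184 bands.
Specimen A: dividing by 2 bands per year: 184 / 2 = 92 years.
A: 24.9 mm over 92 years gives 24.9 / 92 ≈ 0.271 mm per year.
Specimen B: 29.0 mm / 0.271 mm per year = 107.01 years; at 2 bands per year that is 107.01 × 2 ≈ 214 bands.

214 bands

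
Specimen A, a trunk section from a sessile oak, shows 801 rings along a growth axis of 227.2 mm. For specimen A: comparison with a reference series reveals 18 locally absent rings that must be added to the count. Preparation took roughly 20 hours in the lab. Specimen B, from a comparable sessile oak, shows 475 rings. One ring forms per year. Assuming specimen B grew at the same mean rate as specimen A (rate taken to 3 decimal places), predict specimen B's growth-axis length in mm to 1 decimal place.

131.6 mm

Specimen A: correcting the raw count gives 801 + 18 = 819 true rings.
A: Mean rate = 227.2 mm / 819 years ≈ 0.277 mm/year.
B's length ≈ 0.277 × 475 = 131.6 mm.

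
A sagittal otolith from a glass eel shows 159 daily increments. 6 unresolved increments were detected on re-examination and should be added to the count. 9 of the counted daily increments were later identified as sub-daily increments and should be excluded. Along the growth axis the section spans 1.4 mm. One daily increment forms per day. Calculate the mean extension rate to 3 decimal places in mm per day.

0.009 mm per day

Adjusted count: 159 − 9 + 6 = 156 daily increments.
Mean rate = 1.4 mm / 156 days ≈ 0.009 mm per day.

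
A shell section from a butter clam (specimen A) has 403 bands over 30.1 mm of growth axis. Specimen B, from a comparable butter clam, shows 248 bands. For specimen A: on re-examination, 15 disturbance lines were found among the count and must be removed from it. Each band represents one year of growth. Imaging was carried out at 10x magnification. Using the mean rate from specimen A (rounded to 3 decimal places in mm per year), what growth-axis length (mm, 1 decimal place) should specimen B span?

19.3 mm

Specimen A: true band count = 403 − 15 = 388.
A: 30.1 mm over 388 years gives 30.1 / 388 ≈ 0.078 mm/year.
For B, 0.078 mm/year × 248 years = 19.3 mm.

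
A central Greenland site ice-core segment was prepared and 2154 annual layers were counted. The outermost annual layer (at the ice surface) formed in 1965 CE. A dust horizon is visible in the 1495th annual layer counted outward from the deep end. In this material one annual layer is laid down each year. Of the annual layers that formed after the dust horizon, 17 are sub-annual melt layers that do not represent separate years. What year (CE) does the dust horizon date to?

The dust horizon sits at annual layer 1495 from the deep end, so 2154 − 1495 = 659 annual layers formed after it.
659 − 17 false = 642 true annual layers after the dust horizon.
1965 − 642 = 1323 CE.

1323 CE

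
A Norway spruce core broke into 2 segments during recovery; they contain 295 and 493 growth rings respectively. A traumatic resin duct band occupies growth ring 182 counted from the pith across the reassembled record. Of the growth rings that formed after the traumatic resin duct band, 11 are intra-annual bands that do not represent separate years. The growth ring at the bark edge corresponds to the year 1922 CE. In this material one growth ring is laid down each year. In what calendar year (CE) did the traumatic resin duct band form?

Total growth rings = 295 + 493 = 788.
The traumatic resin duct band sits at growth ring 182 from the pith, so 788 − 182 = 606 growth rings formed after it.
606 − 11 false = 595 true growth rings after the traumatic resin duct band.
Counting back 595 years from 1922 CE places the traumatic resin duct band in 1922 − 595 = 1327 CE.

1327 CE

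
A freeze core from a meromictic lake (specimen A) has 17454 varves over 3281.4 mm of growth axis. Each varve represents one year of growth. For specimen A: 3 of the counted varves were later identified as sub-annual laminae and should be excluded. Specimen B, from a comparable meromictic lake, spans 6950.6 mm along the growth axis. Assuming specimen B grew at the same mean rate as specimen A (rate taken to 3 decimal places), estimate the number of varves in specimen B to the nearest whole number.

36971 varves

Specimen A: after corrections the count is 17454 − 3 = 17451 varves.
A: 3281.4 mm over 17451 years gives 3281.4 / 17451 ≈ 0.188 mm/year.
Specimen B: 6950.6 mm / 0.188 mm per year = 36971.28 years ≈ 36971 varves.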